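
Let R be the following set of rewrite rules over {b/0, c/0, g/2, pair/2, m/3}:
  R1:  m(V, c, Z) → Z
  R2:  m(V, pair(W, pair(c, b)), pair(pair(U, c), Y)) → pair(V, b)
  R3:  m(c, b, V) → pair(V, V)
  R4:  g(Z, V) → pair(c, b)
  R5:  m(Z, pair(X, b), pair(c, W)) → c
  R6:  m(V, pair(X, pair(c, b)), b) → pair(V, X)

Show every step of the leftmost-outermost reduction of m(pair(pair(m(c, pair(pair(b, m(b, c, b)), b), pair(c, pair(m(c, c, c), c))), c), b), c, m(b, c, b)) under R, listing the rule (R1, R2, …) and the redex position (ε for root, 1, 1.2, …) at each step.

1. m(pair(pair(m(c, pair(pair(b, m(b, c, b)), b), pair(c, pair(m(c, c, c), c))), c), b), c, m(b, c, b))  →  m(b, c, b)   [R1 at ε]
2. m(b, c, b)  →  b   [R1 at ε]

b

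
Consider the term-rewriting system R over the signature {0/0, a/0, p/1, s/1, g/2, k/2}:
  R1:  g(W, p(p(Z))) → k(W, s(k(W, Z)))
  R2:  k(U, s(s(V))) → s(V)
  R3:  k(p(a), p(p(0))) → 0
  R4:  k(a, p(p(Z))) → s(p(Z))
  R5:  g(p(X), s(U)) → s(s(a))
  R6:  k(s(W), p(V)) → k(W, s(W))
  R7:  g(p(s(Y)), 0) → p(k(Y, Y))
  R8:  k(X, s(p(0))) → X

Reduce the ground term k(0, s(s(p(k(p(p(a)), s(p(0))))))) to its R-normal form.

s(p(p(p(a))))

1. k(0, s(s(p(k(p(p(a)), s(p(0)))))))  →  s(p(k(p(p(a)), s(p(0)))))   [R2 at ε]
2. s(p(k(p(p(a)), s(p(0)))))  →  s(p(p(p(a))))   [R8 at 1.1]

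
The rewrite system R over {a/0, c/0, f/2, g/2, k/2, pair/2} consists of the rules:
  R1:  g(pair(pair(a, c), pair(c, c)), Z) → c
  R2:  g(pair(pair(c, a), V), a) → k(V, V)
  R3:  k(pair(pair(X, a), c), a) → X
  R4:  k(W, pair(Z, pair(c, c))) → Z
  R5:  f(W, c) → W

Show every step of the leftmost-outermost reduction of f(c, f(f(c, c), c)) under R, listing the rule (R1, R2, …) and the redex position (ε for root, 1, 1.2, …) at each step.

1. f(c, f(f(c, c), c))  →  f(c, f(c, c))   [R5 at 2]
2. f(c, f(c, c))  →  f(c, c)   [R5 at 2]
3. f(c, c)  →  c   [R5 at ε]

c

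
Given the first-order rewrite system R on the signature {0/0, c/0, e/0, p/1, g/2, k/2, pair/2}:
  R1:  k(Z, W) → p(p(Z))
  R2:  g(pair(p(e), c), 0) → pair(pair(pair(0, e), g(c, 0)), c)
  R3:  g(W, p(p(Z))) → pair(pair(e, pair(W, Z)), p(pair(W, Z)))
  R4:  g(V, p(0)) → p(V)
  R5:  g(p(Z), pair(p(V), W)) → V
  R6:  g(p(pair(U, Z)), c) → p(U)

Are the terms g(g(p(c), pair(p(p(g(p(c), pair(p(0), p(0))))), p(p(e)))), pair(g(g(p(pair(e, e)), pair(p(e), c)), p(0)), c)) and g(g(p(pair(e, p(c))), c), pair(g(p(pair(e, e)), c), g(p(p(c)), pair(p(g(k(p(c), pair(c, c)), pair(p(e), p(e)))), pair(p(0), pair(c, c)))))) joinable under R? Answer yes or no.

yes — NF(t₁) = e, NF(t₂) = e

Reduce t₁ = g(g(p(c), pair(p(p(g(p(c), pair(p(0), p(0))))), p(p(e)))), pair(g(g(p(pair(e, e)), pair(p(e), c)), p(0)), c)):
1. g(g(p(c), pair(p(p(g(p(c), pair(p(0), p(0))))), p(p(e)))), pair(g(g(p(pair(e, e)), pair(p(e), c)), p(0)), c))  →  g(p(g(p(c), pair(p(0), p(0)))), pair(g(g(p(pair(e, e)), pair(p(e), c)), p(0)), c))   [R5 at 1]
2. g(p(g(p(c), pair(p(0), p(0)))), pair(g(g(p(pair(e, e)), pair(p(e), c)), p(0)), c))  →  g(p(0), pair(g(g(p(pair(e, e)), pair(p(e), c)), p(0)), c))   [R5 at 1.1]
3. g(p(0), pair(g(g(p(pair(e, e)), pair(p(e), c)), p(0)), c))  →  g(p(0), pair(p(g(p(pair(e, e)), pair(p(e), c))), c))   [R4 at 2.1]
4. g(p(0), pair(p(g(p(pair(e, e)), pair(p(e), c))), c))  →  g(p(pair(e, e)), pair(p(e), c))   [R5 at ε]
5. g(p(pair(e, e)), pair(p(e), c))  →  e   [R5 at ε]

Reduce t₂ = g(g(p(pair(e, p(c))), c), pair(g(p(pair(e, e)), c), g(p(p(c)), pair(p(g(k(p(c), pair(c, c)), pair(p(e), p(e)))), pair(p(0), pair(c, c)))))):
1. g(g(p(pair(e, p(c))), c), pair(g(p(pair(e, e)), c), g(p(p(c)), pair(p(g(k(p(c), pair(c, c)), pair(p(e), p(e)))), pair(p(0), pair(c, c))))))  →  g(p(e), pair(g(p(pair(e, e)), c), g(p(p(c)), pair(p(g(k(p(c), pair(c, c)), pair(p(e), p(e)))), pair(p(0), pair(c, c))))))   [R6 at 1]
2. g(p(e), pair(g(p(pair(e, e)), c), g(p(p(c)), pair(p(g(k(p(c), pair(c, c)), pair(p(e), p(e)))), pair(p(0), pair(c, c))))))  →  g(p(e), pair(p(e), g(p(p(c)), pair(p(g(k(p(c), pair(c, c)), pair(p(e), p(e)))), pair(p(0), pair(c, c))))))   [R6 at 2.1]
3. g(p(e), pair(p(e), g(p(p(c)), pair(p(g(k(p(c), pair(c, c)), pair(p(e), p(e)))), pair(p(0), pair(c, c))))))  →  e   [R5 at ε]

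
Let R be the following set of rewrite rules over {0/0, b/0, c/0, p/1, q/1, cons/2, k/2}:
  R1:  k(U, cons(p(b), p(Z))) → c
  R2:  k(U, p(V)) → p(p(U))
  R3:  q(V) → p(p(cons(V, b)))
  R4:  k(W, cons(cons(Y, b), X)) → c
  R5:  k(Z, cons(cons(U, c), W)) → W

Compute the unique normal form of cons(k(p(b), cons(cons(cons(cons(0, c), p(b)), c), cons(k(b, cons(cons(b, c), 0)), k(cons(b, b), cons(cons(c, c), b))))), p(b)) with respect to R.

1. cons(k(p(b), cons(cons(cons(cons(0, c), p(b)), c), cons(k(b, cons(cons(b, c), 0)), k(cons(b, b), cons(cons(c, c), b))))), p(b))  →  cons(cons(k(b, cons(cons(b, c), 0)), k(cons(b, b), cons(cons(c, c), b))), p(b))   [R5 at 1]
2. cons(cons(k(b, cons(cons(b, c), 0)), k(cons(b, b), cons(cons(c, c), b))), p(b))  →  cons(cons(0, k(cons(b, b), cons(cons(c, c), b))), p(b))   [R5 at 1.1]
3. cons(cons(0, k(cons(b, b), cons(cons(c, c), b))), p(b))  →  cons(cons(0, b), p(b))   [R5 at 1.2]

cons(cons(0, b), p(b))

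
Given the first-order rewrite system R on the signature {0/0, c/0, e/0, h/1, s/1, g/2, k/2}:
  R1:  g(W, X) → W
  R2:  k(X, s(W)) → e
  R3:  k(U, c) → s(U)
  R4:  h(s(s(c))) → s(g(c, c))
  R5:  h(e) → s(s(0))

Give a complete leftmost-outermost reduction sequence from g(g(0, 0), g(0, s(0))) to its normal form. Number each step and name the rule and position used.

1. g(g(0, 0), g(0, s(0)))  →  g(0, 0)   [R1 at ε]
2. g(0, 0)  →  0   [R1 at ε]

0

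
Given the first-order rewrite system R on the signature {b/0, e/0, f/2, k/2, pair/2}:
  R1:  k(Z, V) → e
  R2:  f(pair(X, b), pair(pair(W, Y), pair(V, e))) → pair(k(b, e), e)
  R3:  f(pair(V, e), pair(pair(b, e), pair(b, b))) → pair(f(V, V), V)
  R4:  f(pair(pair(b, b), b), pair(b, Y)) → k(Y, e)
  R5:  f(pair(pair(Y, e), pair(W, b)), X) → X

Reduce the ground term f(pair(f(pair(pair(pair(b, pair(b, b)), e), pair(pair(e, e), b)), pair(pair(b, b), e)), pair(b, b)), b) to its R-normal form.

b

1. f(pair(f(pair(pair(pair(b, pair(b, b)), e), pair(pair(e, e), b)), pair(pair(b, b), e)), pair(b, b)), b)  →  f(pair(pair(pair(b, b), e), pair(b, b)), b)   [R5 at 1.1]
2. f(pair(pair(pair(b, b), e), pair(b, b)), b)  →  b   [R5 at ε]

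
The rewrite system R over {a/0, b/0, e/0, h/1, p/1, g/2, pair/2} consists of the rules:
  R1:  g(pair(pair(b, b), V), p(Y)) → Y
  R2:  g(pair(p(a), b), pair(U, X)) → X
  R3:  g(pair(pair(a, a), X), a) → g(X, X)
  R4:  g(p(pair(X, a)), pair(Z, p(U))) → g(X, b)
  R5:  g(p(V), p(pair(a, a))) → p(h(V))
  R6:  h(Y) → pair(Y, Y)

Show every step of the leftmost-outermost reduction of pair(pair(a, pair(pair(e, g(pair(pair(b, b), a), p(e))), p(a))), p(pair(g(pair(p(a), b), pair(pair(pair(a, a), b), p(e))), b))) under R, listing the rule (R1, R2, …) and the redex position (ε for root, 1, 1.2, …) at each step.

pair(pair(a, pair(pair(e, e), p(a))), p(pair(p(e), b)))

1. pair(pair(a, pair(pair(e, g(pair(pair(b, b), a), p(e))), p(a))), p(pair(g(pair(p(a), b), pair(pair(pair(a, a), b), p(e))), b)))  →  pair(pair(a, pair(pair(e, e), p(a))), p(pair(g(pair(p(a), b), pair(pair(pair(a, a), b), p(e))), b)))   [R1 at 1.2.1.2]
2. pair(pair(a, pair(pair(e, e), p(a))), p(pair(g(pair(p(a), b), pair(pair(pair(a, a), b), p(e))), b)))  →  pair(pair(a, pair(pair(e, e), p(a))), p(pair(p(e), b)))   [R2 at 2.1.1]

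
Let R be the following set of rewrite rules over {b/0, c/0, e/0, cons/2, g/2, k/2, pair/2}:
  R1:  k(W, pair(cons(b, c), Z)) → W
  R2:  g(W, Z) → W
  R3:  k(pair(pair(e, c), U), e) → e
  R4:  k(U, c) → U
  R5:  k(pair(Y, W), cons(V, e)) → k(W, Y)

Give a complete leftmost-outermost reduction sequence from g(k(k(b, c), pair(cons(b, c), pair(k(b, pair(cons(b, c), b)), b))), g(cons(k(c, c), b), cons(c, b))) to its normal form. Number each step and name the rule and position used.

1. g(k(k(b, c), pair(cons(b, c), pair(k(b, pair(cons(b, c), b)), b))), g(cons(k(c, c), b), cons(c, b)))  →  k(k(b, c), pair(cons(b, c), pair(k(b, pair(cons(b, c), b)), b)))   [R2 at ε]
2. k(k(b, c), pair(cons(b, c), pair(k(b, pair(cons(b, c), b)), b)))  →  k(b, c)   [R1 at ε]
3. k(b, c)  →  b   [R4 at ε]

b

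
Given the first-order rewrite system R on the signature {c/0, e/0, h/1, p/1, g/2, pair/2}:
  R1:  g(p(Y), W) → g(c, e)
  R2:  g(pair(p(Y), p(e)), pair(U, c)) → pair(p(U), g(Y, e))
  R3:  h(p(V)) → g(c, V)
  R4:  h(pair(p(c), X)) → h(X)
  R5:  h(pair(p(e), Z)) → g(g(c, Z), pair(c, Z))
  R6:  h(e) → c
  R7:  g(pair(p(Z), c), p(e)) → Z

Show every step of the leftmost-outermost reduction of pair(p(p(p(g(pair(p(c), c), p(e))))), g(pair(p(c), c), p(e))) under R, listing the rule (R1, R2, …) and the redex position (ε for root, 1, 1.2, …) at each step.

pair(p(p(p(c))), c)

1. pair(p(p(p(g(pair(p(c), c), p(e))))), g(pair(p(c), c), p(e)))  →  pair(p(p(p(c))), g(pair(p(c), c), p(e)))   [R7 at 1.1.1.1]
2. pair(p(p(p(c))), g(pair(p(c), c), p(e)))  →  pair(p(p(p(c))), c)   [R7 at 2]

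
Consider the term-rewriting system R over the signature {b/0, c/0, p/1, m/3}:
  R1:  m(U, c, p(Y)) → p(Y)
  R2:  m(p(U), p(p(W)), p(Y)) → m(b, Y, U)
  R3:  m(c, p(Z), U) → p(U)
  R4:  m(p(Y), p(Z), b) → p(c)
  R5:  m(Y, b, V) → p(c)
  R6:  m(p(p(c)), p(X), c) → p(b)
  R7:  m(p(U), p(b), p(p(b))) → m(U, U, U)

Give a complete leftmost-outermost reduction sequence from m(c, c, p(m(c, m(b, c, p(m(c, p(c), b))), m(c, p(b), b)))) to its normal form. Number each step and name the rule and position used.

p(p(p(b)))

1. m(c, c, p(m(c, m(b, c, p(m(c, p(c), b))), m(c, p(b), b))))  →  p(m(c, m(b, c, p(m(c, p(c), b))), m(c, p(b), b)))   [R1 at ε]
2. p(m(c, m(b, c, p(m(c, p(c), b))), m(c, p(b), b)))  →  p(m(c, p(m(c, p(c), b)), m(c, p(b), b)))   [R1 at 1.2]
3. p(m(c, p(m(c, p(c), b)), m(c, p(b), b)))  →  p(p(m(c, p(b), b)))   [R3 at 1]
4. p(p(m(c, p(b), b)))  →  p(p(p(b)))   [R3 at 1.1]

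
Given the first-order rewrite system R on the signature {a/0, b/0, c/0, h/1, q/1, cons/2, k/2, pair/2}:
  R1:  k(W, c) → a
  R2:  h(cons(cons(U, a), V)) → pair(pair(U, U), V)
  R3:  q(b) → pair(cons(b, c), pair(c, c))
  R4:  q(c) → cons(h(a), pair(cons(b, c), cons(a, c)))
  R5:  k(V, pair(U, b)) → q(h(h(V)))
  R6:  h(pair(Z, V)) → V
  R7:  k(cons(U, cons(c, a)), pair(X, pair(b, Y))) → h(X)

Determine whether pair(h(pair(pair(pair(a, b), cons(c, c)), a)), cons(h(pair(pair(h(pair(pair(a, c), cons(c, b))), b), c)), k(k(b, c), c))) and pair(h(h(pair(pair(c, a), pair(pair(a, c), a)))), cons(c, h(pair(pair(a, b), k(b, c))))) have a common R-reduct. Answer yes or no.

yes — NF(t₁) = pair(a, cons(c, a)), NF(t₂) = pair(a, cons(c, a))

Reduce t₁ = pair(h(pair(pair(pair(a, b), cons(c, c)), a)), cons(h(pair(pair(h(pair(pair(a, c), cons(c, b))), b), c)), k(k(b, c), c))):
1. pair(h(pair(pair(pair(a, b), cons(c, c)), a)), cons(h(pair(pair(h(pair(pair(a, c), cons(c, b))), b), c)), k(k(b, c), c)))  →  pair(a, cons(h(pair(pair(h(pair(pair(a, c), cons(c, b))), b), c)), k(k(b, c), c)))   [R6 at 1]
2. pair(a, cons(h(pair(pair(h(pair(pair(a, c), cons(c, b))), b), c)), k(k(b, c), c)))  →  pair(a, cons(c, k(k(b, c), c)))   [R6 at 2.1]
3. pair(a, cons(c, k(k(b, c), c)))  →  pair(a, cons(c, a))   [R1 at 2.2]

Reduce t₂ = pair(h(h(pair(pair(c, a), pair(pair(a, c), a)))), cons(c, h(pair(pair(a, b), k(b, c))))):
1. pair(h(h(pair(pair(c, a), pair(pair(a, c), a)))), cons(c, h(pair(pair(a, b), k(b, c)))))  →  pair(h(pair(pair(a, c), a)), cons(c, h(pair(pair(a, b), k(b, c)))))   [R6 at 1.1]
2. pair(h(pair(pair(a, c), a)), cons(c, h(pair(pair(a, b), k(b, c)))))  →  pair(a, cons(c, h(pair(pair(a, b), k(b, c)))))   [R6 at 1]
3. pair(a, cons(c, h(pair(pair(a, b), k(b, c)))))  →  pair(a, cons(c, k(b, c)))   [R6 at 2.2]
4. pair(a, cons(c, k(b, c)))  →  pair(a, cons(c, a))   [R1 at 2.2]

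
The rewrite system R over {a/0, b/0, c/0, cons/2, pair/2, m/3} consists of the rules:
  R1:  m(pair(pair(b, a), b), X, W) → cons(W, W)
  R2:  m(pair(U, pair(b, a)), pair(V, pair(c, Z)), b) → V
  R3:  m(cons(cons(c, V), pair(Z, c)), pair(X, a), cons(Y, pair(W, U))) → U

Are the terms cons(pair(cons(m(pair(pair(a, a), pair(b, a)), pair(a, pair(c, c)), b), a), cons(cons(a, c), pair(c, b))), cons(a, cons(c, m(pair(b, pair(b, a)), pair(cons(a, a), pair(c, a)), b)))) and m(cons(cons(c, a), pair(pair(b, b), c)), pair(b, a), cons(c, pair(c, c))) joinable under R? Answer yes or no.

Reduce t₁ = cons(pair(cons(m(pair(pair(a, a), pair(b, a)), pair(a, pair(c, c)), b), a), cons(cons(a, c), pair(c, b))), cons(a, cons(c, m(pair(b, pair(b, a)), pair(cons(a, a), pair(c, a)), b)))):
1. cons(pair(cons(m(pair(pair(a, a), pair(b, a)), pair(a, pair(c, c)), b), a), cons(cons(a, c), pair(c, b))), cons(a, cons(c, m(pair(b, pair(b, a)), pair(cons(a, a), pair(c, a)), b))))  →  cons(pair(cons(a, a), cons(cons(a, c), pair(c, b))), cons(a, cons(c, m(pair(b, pair(b, a)), pair(cons(a, a), pair(c, a)), b))))   [R2 at 1.1.1]
2. cons(pair(cons(a, a), cons(cons(a, c), pair(c, b))), cons(a, cons(c, m(pair(b, pair(b, a)), pair(cons(a, a), pair(c, a)), b))))  →  cons(pair(cons(a, a), cons(cons(a, c), pair(c, b))), cons(a, cons(c, cons(a, a))))   [R2 at 2.2.2]

Reduce t₂ = m(cons(cons(c, a), pair(pair(b, b), c)), pair(b, a), cons(c, pair(c, c))):
1. m(cons(cons(c, a), pair(pair(b, b), c)), pair(b, a), cons(c, pair(c, c)))  →  c   [R3 at ε]

no — NF(t₁) = cons(pair(cons(a, a), cons(cons(a, c), pair(c, b))), cons(a, cons(c, cons(a, a)))), NF(t₂) = c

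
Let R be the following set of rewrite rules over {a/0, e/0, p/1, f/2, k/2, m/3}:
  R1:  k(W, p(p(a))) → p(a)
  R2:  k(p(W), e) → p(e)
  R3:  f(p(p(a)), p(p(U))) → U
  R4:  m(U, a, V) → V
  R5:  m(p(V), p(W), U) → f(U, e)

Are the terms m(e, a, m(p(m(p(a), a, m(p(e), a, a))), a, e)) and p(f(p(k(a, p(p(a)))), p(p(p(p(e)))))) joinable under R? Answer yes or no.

Reduce t₁ = m(e, a, m(p(m(p(a), a, m(p(e), a, a))), a, e)):
1. m(e, a, m(p(m(p(a), a, m(p(e), a, a))), a, e))  →  m(p(m(p(a), a, m(p(e), a, a))), a, e)   [R4 at ε]
2. m(p(m(p(a), a, m(p(e), a, a))), a, e)  →  e   [R4 at ε]

Reduce t₂ = p(f(p(k(a, p(p(a)))), p(p(p(p(e)))))):
1. p(f(p(k(a, p(p(a)))), p(p(p(p(e))))))  →  p(f(p(p(a)), p(p(p(p(e))))))   [R1 at 1.1.1]
2. p(f(p(p(a)), p(p(p(p(e))))))  →  p(p(p(e)))   [R3 at 1]

no — NF(t₁) = e, NF(t₂) = p(p(p(e)))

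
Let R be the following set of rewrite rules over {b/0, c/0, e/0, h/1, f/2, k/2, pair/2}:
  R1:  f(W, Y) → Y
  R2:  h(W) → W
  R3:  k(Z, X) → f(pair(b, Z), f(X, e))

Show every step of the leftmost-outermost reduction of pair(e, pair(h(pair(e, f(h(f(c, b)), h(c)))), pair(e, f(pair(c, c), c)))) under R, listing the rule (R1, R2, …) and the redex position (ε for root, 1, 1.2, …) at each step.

1. pair(e, pair(h(pair(e, f(h(f(c, b)), h(c)))), pair(e, f(pair(c, c), c))))  →  pair(e, pair(pair(e, f(h(f(c, b)), h(c))), pair(e, f(pair(c, c), c))))   [R2 at 2.1]
2. pair(e, pair(pair(e, f(h(f(c, b)), h(c))), pair(e, f(pair(c, c), c))))  →  pair(e, pair(pair(e, h(c)), pair(e, f(pair(c, c), c))))   [R1 at 2.1.2]
3. pair(e, pair(pair(e, h(c)), pair(e, f(pair(c, c), c))))  →  pair(e, pair(pair(e, c), pair(e, f(pair(c, c), c))))   [R2 at 2.1.2]
4. pair(e, pair(pair(e, c), pair(e, f(pair(c, c), c))))  →  pair(e, pair(pair(e, c), pair(e, c)))   [R1 at 2.2.2]

pair(e, pair(pair(e, c), pair(e, c)))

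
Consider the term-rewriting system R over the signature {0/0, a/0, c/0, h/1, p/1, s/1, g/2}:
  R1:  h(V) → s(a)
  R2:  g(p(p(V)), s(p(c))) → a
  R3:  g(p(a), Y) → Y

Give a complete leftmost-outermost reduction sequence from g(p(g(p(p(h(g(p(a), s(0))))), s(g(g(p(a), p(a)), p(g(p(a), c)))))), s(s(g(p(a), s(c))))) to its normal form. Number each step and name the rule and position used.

s(s(s(c)))

1. g(p(g(p(p(h(g(p(a), s(0))))), s(g(g(p(a), p(a)), p(g(p(a), c)))))), s(s(g(p(a), s(c)))))  →  g(p(g(p(p(s(a))), s(g(g(p(a), p(a)), p(g(p(a), c)))))), s(s(g(p(a), s(c)))))   [R1 at 1.1.1.1.1]
2. g(p(g(p(p(s(a))), s(g(g(p(a), p(a)), p(g(p(a), c)))))), s(s(g(p(a), s(c)))))  →  g(p(g(p(p(s(a))), s(g(p(a), p(g(p(a), c)))))), s(s(g(p(a), s(c)))))   [R3 at 1.1.2.1.1]
3. g(p(g(p(p(s(a))), s(g(p(a), p(g(p(a), c)))))), s(s(g(p(a), s(c)))))  →  g(p(g(p(p(s(a))), s(p(g(p(a), c))))), s(s(g(p(a), s(c)))))   [R3 at 1.1.2.1]
4. g(p(g(p(p(s(a))), s(p(g(p(a), c))))), s(s(g(p(a), s(c)))))  →  g(p(g(p(p(s(a))), s(p(c)))), s(s(g(p(a), s(c)))))   [R3 at 1.1.2.1.1]
5. g(p(g(p(p(s(a))), s(p(c)))), s(s(g(p(a), s(c)))))  →  g(p(a), s(s(g(p(a), s(c)))))   [R2 at 1.1]
6. g(p(a), s(s(g(p(a), s(c)))))  →  s(s(g(p(a), s(c))))   [R3 at ε]
7. s(s(g(p(a), s(c))))  →  s(s(s(c)))   [R3 at 1.1]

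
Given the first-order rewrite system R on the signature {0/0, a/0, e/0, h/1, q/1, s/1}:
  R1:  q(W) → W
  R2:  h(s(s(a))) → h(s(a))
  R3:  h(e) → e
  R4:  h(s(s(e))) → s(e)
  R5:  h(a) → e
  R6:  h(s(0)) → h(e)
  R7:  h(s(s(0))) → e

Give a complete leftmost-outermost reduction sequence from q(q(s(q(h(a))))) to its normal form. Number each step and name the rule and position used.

s(e)

1. q(q(s(q(h(a)))))  →  q(s(q(h(a))))   [R1 at ε]
2. q(s(q(h(a))))  →  s(q(h(a)))   [R1 at ε]
3. s(q(h(a)))  →  s(h(a))   [R1 at 1]
4. s(h(a))  →  s(e)   [R5 at 1]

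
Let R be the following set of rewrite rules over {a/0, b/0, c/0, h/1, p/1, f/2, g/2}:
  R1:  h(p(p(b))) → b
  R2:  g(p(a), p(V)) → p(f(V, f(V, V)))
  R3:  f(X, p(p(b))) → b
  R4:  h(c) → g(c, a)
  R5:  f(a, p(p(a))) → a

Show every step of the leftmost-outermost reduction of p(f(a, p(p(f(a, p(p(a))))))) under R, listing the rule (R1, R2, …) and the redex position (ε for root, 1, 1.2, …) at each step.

p(a)

1. p(f(a, p(p(f(a, p(p(a)))))))  →  p(f(a, p(p(a))))   [R5 at 1.2.1.1]
2. p(f(a, p(p(a))))  →  p(a)   [R5 at 1]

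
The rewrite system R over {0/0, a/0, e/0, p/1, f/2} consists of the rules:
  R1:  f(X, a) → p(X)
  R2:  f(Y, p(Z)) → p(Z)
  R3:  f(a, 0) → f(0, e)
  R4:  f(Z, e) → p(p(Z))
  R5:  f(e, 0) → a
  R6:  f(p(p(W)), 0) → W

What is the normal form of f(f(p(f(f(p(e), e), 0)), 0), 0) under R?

1. f(f(p(f(f(p(e), e), 0)), 0), 0)  →  f(f(p(f(p(p(p(e))), 0)), 0), 0)   [R4 at 1.1.1.1]
2. f(f(p(f(p(p(p(e))), 0)), 0), 0)  →  f(f(p(p(e)), 0), 0)   [R6 at 1.1.1]
3. f(f(p(p(e)), 0), 0)  →  f(e, 0)   [R6 at 1]
4. f(e, 0)  →  a   [R5 at ε]

a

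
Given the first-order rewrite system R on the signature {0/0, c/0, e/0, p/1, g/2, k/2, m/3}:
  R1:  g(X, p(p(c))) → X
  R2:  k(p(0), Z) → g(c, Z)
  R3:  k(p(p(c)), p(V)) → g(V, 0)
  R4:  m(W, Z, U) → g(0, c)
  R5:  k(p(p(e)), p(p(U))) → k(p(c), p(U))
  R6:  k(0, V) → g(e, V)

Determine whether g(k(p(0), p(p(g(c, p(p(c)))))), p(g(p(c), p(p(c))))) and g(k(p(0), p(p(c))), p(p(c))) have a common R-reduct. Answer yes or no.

Reduce t₁ = g(k(p(0), p(p(g(c, p(p(c)))))), p(g(p(c), p(p(c))))):
1. g(k(p(0), p(p(g(c, p(p(c)))))), p(g(p(c), p(p(c)))))  →  g(g(c, p(p(g(c, p(p(c)))))), p(g(p(c), p(p(c)))))   [R2 at 1]
2. g(g(c, p(p(g(c, p(p(c)))))), p(g(p(c), p(p(c)))))  →  g(g(c, p(p(c))), p(g(p(c), p(p(c)))))   [R1 at 1.2.1.1]
3. g(g(c, p(p(c))), p(g(p(c), p(p(c)))))  →  g(c, p(g(p(c), p(p(c)))))   [R1 at 1]
4. g(c, p(g(p(c), p(p(c)))))  →  g(c, p(p(c)))   [R1 at 2.1]
5. g(c, p(p(c)))  →  c   [R1 at ε]

Reduce t₂ = g(k(p(0), p(p(c))), p(p(c))):
1. g(k(p(0), p(p(c))), p(p(c)))  →  k(p(0), p(p(c)))   [R1 at ε]
2. k(p(0), p(p(c)))  →  g(c, p(p(c)))   [R2 at ε]
3. g(c, p(p(c)))  →  c   [R1 at ε]

yes — NF(t₁) = c, NF(t₂) = c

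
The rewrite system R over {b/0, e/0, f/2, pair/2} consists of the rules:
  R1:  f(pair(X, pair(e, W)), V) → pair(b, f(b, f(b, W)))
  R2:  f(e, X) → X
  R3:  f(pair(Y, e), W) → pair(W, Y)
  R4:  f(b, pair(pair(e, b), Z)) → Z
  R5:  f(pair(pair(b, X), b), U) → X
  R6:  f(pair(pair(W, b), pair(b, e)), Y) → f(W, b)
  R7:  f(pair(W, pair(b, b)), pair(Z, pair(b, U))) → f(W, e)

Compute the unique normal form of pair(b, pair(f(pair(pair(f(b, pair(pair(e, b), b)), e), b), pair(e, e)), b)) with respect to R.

1. pair(b, pair(f(pair(pair(f(b, pair(pair(e, b), b)), e), b), pair(e, e)), b))  →  pair(b, pair(f(pair(pair(b, e), b), pair(e, e)), b))   [R4 at 2.1.1.1.1]
2. pair(b, pair(f(pair(pair(b, e), b), pair(e, e)), b))  →  pair(b, pair(e, b))   [R5 at 2.1]

pair(b, pair(e, b))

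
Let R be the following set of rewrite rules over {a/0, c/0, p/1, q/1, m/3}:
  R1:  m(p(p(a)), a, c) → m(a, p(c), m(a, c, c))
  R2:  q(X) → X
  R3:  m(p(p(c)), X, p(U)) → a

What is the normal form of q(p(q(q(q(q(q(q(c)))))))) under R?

p(c)

1. q(p(q(q(q(q(q(q(c))))))))  →  p(q(q(q(q(q(q(c)))))))   [R2 at ε]
2. p(q(q(q(q(q(q(c)))))))  →  p(q(q(q(q(q(c))))))   [R2 at 1]
3. p(q(q(q(q(q(c))))))  →  p(q(q(q(q(c)))))   [R2 at 1]
4. p(q(q(q(q(c)))))  →  p(q(q(q(c))))   [R2 at 1]
5. p(q(q(q(c))))  →  p(q(q(c)))   [R2 at 1]
6. p(q(q(c)))  →  p(q(c))   [R2 at 1]
7. p(q(c))  →  p(c)   [R2 at 1]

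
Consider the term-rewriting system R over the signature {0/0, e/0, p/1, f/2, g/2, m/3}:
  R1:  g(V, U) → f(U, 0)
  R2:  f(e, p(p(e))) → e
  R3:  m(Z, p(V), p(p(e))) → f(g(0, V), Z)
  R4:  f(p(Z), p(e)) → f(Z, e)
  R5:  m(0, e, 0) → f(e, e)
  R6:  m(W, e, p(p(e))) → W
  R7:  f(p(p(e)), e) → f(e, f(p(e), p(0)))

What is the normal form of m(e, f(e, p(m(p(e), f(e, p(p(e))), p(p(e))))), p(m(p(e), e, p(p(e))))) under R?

1. m(e, f(e, p(m(p(e), f(e, p(p(e))), p(p(e))))), p(m(p(e), e, p(p(e)))))  →  m(e, f(e, p(m(p(e), e, p(p(e))))), p(m(p(e), e, p(p(e)))))   [R2 at 2.2.1.2]
2. m(e, f(e, p(m(p(e), e, p(p(e))))), p(m(p(e), e, p(p(e)))))  →  m(e, f(e, p(p(e))), p(m(p(e), e, p(p(e)))))   [R6 at 2.2.1]
3. m(e, f(e, p(p(e))), p(m(p(e), e, p(p(e)))))  →  m(e, e, p(m(p(e), e, p(p(e)))))   [R2 at 2]
4. m(e, e, p(m(p(e), e, p(p(e)))))  →  m(e, e, p(p(e)))   [R6 at 3.1]
5. m(e, e, p(p(e)))  →  e   [R6 at ε]

e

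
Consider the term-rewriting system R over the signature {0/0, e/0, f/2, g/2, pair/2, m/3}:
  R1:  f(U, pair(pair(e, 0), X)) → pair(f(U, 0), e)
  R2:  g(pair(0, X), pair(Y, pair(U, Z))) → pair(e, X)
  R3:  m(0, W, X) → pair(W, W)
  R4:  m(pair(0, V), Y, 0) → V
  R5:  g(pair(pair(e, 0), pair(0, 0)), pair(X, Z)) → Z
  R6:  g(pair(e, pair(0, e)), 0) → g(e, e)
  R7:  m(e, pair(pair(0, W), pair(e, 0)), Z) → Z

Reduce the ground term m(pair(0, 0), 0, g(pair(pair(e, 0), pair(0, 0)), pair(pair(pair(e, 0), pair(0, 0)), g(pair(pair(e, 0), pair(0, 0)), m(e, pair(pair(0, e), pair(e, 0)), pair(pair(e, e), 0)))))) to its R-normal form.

1. m(pair(0, 0), 0, g(pair(pair(e, 0), pair(0, 0)), pair(pair(pair(e, 0), pair(0, 0)), g(pair(pair(e, 0), pair(0, 0)), m(e, pair(pair(0, e), pair(e, 0)), pair(pair(e, e), 0))))))  →  m(pair(0, 0), 0, g(pair(pair(e, 0), pair(0, 0)), m(e, pair(pair(0, e), pair(e, 0)), pair(pair(e, e), 0))))   [R5 at 3]
2. m(pair(0, 0), 0, g(pair(pair(e, 0), pair(0, 0)), m(e, pair(pair(0, e), pair(e, 0)), pair(pair(e, e), 0))))  →  m(pair(0, 0), 0, g(pair(pair(e, 0), pair(0, 0)), pair(pair(e, e), 0)))   [R7 at 3.2]
3. m(pair(0, 0), 0, g(pair(pair(e, 0), pair(0, 0)), pair(pair(e, e), 0)))  →  m(pair(0, 0), 0, 0)   [R5 at 3]
4. m(pair(0, 0), 0, 0)  →  0   [R4 at ε]

0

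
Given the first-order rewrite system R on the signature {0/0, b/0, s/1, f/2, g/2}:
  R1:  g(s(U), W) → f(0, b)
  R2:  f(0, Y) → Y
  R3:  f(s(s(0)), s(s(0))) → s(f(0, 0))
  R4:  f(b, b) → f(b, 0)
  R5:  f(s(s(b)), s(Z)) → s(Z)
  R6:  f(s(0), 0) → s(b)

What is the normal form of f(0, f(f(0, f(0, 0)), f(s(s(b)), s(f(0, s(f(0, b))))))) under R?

s(s(b))

1. f(0, f(f(0, f(0, 0)), f(s(s(b)), s(f(0, s(f(0, b)))))))  →  f(f(0, f(0, 0)), f(s(s(b)), s(f(0, s(f(0, b))))))   [R2 at ε]
2. f(f(0, f(0, 0)), f(s(s(b)), s(f(0, s(f(0, b))))))  →  f(f(0, 0), f(s(s(b)), s(f(0, s(f(0, b))))))   [R2 at 1]
3. f(f(0, 0), f(s(s(b)), s(f(0, s(f(0, b))))))  →  f(0, f(s(s(b)), s(f(0, s(f(0, b))))))   [R2 at 1]
4. f(0, f(s(s(b)), s(f(0, s(f(0, b))))))  →  f(s(s(b)), s(f(0, s(f(0, b)))))   [R2 at ε]
5. f(s(s(b)), s(f(0, s(f(0, b)))))  →  s(f(0, s(f(0, b))))   [R5 at ε]
6. s(f(0, s(f(0, b))))  →  s(s(f(0, b)))   [R2 at 1]
7. s(s(f(0, b)))  →  s(s(b))   [R2 at 1.1]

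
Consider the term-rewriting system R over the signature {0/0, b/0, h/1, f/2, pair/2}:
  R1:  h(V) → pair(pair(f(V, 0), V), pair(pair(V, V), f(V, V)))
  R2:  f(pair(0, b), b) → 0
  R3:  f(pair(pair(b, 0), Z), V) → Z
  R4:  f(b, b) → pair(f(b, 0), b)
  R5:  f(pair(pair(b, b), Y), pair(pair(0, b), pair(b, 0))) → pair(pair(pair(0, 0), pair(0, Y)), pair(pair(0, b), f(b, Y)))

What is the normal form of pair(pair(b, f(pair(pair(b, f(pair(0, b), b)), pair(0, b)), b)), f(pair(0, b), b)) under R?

1. pair(pair(b, f(pair(pair(b, f(pair(0, b), b)), pair(0, b)), b)), f(pair(0, b), b))  →  pair(pair(b, f(pair(pair(b, 0), pair(0, b)), b)), f(pair(0, b), b))   [R2 at 1.2.1.1.2]
2. pair(pair(b, f(pair(pair(b, 0), pair(0, b)), b)), f(pair(0, b), b))  →  pair(pair(b, pair(0, b)), f(pair(0, b), b))   [R3 at 1.2]
3. pair(pair(b, pair(0, b)), f(pair(0, b), b))  →  pair(pair(b, pair(0, b)), 0)   [R2 at 2]

pair(pair(b, pair(0, b)), 0)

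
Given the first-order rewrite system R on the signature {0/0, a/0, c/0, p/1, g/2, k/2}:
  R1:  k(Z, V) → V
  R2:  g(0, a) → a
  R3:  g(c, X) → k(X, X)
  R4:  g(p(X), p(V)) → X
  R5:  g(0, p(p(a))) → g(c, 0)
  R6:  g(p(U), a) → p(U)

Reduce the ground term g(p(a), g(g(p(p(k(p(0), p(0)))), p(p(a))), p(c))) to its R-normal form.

1. g(p(a), g(g(p(p(k(p(0), p(0)))), p(p(a))), p(c)))  →  g(p(a), g(p(k(p(0), p(0))), p(c)))   [R4 at 2.1]
2. g(p(a), g(p(k(p(0), p(0))), p(c)))  →  g(p(a), k(p(0), p(0)))   [R4 at 2]
3. g(p(a), k(p(0), p(0)))  →  g(p(a), p(0))   [R1 at 2]
4. g(p(a), p(0))  →  a   [R4 at ε]

a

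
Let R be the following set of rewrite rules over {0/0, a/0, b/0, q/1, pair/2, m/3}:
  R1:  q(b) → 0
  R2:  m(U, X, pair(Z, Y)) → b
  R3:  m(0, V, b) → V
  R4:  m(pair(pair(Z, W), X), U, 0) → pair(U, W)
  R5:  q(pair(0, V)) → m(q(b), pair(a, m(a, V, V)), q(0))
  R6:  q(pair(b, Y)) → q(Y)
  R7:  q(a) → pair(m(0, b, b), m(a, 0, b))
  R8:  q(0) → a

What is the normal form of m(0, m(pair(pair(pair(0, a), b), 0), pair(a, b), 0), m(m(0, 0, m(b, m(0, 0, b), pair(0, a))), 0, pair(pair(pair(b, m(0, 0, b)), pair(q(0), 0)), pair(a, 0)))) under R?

1. m(0, m(pair(pair(pair(0, a), b), 0), pair(a, b), 0), m(m(0, 0, m(b, m(0, 0, b), pair(0, a))), 0, pair(pair(pair(b, m(0, 0, b)), pair(q(0), 0)), pair(a, 0))))  →  m(0, pair(pair(a, b), b), m(m(0, 0, m(b, m(0, 0, b), pair(0, a))), 0, pair(pair(pair(b, m(0, 0, b)), pair(q(0), 0)), pair(a, 0))))   [R4 at 2]
2. m(0, pair(pair(a, b), b), m(m(0, 0, m(b, m(0, 0, b), pair(0, a))), 0, pair(pair(pair(b, m(0, 0, b)), pair(q(0), 0)), pair(a, 0))))  →  m(0, pair(pair(a, b), b), b)   [R2 at 3]
3. m(0, pair(pair(a, b), b), b)  →  pair(pair(a, b), b)   [R3 at ε]

pair(pair(a, b), b)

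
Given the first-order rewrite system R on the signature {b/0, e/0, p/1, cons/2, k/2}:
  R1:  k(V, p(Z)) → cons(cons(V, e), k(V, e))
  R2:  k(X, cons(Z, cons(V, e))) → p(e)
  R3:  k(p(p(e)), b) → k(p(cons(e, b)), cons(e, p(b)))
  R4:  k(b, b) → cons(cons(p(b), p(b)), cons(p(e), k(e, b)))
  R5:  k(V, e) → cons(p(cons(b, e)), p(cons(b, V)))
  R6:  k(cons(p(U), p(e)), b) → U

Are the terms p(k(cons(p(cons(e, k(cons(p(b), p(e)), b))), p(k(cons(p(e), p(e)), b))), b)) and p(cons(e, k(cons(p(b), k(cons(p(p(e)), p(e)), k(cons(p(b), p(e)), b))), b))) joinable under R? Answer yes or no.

yes — NF(t₁) = p(cons(e, b)), NF(t₂) = p(cons(e, b))

Reduce t₁ = p(k(cons(p(cons(e, k(cons(p(b), p(e)), b))), p(k(cons(p(e), p(e)), b))), b)):
1. p(k(cons(p(cons(e, k(cons(p(b), p(e)), b))), p(k(cons(p(e), p(e)), b))), b))  →  p(k(cons(p(cons(e, b)), p(k(cons(p(e), p(e)), b))), b))   [R6 at 1.1.1.1.2]
2. p(k(cons(p(cons(e, b)), p(k(cons(p(e), p(e)), b))), b))  →  p(k(cons(p(cons(e, b)), p(e)), b))   [R6 at 1.1.2.1]
3. p(k(cons(p(cons(e, b)), p(e)), b))  →  p(cons(e, b))   [R6 at 1]

Reduce t₂ = p(cons(e, k(cons(p(b), k(cons(p(p(e)), p(e)), k(cons(p(b), p(e)), b))), b))):
1. p(cons(e, k(cons(p(b), k(cons(p(p(e)), p(e)), k(cons(p(b), p(e)), b))), b)))  →  p(cons(e, k(cons(p(b), k(cons(p(p(e)), p(e)), b)), b)))   [R6 at 1.2.1.2.2]
2. p(cons(e, k(cons(p(b), k(cons(p(p(e)), p(e)), b)), b)))  →  p(cons(e, k(cons(p(b), p(e)), b)))   [R6 at 1.2.1.2]
3. p(cons(e, k(cons(p(b), p(e)), b)))  →  p(cons(e, b))   [R6 at 1.2]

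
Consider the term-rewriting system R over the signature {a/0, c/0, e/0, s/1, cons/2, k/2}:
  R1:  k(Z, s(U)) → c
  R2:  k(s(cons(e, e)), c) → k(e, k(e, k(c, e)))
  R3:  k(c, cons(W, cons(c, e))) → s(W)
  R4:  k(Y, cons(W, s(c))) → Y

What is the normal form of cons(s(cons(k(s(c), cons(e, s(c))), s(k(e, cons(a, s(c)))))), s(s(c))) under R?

1. cons(s(cons(k(s(c), cons(e, s(c))), s(k(e, cons(a, s(c)))))), s(s(c)))  →  cons(s(cons(s(c), s(k(e, cons(a, s(c)))))), s(s(c)))   [R4 at 1.1.1]
2. cons(s(cons(s(c), s(k(e, cons(a, s(c)))))), s(s(c)))  →  cons(s(cons(s(c), s(e))), s(s(c)))   [R4 at 1.1.2.1]

cons(s(cons(s(c), s(e))), s(s(c)))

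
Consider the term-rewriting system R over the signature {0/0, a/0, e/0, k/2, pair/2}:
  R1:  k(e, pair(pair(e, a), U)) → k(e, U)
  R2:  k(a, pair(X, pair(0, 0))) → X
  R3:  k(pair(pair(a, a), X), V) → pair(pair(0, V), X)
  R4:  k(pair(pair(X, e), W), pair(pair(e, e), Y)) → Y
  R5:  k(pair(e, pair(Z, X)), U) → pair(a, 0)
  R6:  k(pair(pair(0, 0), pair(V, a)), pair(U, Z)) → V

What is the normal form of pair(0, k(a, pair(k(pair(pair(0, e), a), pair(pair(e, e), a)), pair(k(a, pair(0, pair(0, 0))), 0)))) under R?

1. pair(0, k(a, pair(k(pair(pair(0, e), a), pair(pair(e, e), a)), pair(k(a, pair(0, pair(0, 0))), 0))))  →  pair(0, k(a, pair(a, pair(k(a, pair(0, pair(0, 0))), 0))))   [R4 at 2.2.1]
2. pair(0, k(a, pair(a, pair(k(a, pair(0, pair(0, 0))), 0))))  →  pair(0, k(a, pair(a, pair(0, 0))))   [R2 at 2.2.2.1]
3. pair(0, k(a, pair(a, pair(0, 0))))  →  pair(0, a)   [R2 at 2]

pair(0, a)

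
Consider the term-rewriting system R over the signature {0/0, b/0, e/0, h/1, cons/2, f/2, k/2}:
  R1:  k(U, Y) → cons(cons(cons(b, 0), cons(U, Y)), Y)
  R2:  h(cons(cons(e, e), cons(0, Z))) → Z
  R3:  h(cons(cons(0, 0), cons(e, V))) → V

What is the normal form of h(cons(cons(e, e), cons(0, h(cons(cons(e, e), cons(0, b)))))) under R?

b

1. h(cons(cons(e, e), cons(0, h(cons(cons(e, e), cons(0, b))))))  →  h(cons(cons(e, e), cons(0, b)))   [R2 at ε]
2. h(cons(cons(e, e), cons(0, b)))  →  b   [R2 at ε]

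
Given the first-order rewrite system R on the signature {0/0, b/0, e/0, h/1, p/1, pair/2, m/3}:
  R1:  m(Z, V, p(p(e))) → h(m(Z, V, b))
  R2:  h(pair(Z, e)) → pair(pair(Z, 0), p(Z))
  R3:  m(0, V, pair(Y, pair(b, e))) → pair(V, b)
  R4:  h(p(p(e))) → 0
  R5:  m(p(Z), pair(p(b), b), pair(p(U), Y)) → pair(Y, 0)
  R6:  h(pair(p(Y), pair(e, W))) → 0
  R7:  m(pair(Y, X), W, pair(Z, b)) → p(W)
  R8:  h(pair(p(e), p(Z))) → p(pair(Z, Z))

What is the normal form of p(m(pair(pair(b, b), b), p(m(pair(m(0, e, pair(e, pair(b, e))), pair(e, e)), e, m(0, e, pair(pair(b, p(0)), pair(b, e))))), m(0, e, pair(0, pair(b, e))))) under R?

1. p(m(pair(pair(b, b), b), p(m(pair(m(0, e, pair(e, pair(b, e))), pair(e, e)), e, m(0, e, pair(pair(b, p(0)), pair(b, e))))), m(0, e, pair(0, pair(b, e)))))  →  p(m(pair(pair(b, b), b), p(m(pair(pair(e, b), pair(e, e)), e, m(0, e, pair(pair(b, p(0)), pair(b, e))))), m(0, e, pair(0, pair(b, e)))))   [R3 at 1.2.1.1.1]
2. p(m(pair(pair(b, b), b), p(m(pair(pair(e, b), pair(e, e)), e, m(0, e, pair(pair(b, p(0)), pair(b, e))))), m(0, e, pair(0, pair(b, e)))))  →  p(m(pair(pair(b, b), b), p(m(pair(pair(e, b), pair(e, e)), e, pair(e, b))), m(0, e, pair(0, pair(b, e)))))   [R3 at 1.2.1.3]
3. p(m(pair(pair(b, b), b), p(m(pair(pair(e, b), pair(e, e)), e, pair(e, b))), m(0, e, pair(0, pair(b, e)))))  →  p(m(pair(pair(b, b), b), p(p(e)), m(0, e, pair(0, pair(b, e)))))   [R7 at 1.2.1]
4. p(m(pair(pair(b, b), b), p(p(e)), m(0, e, pair(0, pair(b, e)))))  →  p(m(pair(pair(b, b), b), p(p(e)), pair(e, b)))   [R3 at 1.3]
5. p(m(pair(pair(b, b), b), p(p(e)), pair(e, b)))  →  p(p(p(p(e))))   [R7 at 1]

p(p(p(p(e))))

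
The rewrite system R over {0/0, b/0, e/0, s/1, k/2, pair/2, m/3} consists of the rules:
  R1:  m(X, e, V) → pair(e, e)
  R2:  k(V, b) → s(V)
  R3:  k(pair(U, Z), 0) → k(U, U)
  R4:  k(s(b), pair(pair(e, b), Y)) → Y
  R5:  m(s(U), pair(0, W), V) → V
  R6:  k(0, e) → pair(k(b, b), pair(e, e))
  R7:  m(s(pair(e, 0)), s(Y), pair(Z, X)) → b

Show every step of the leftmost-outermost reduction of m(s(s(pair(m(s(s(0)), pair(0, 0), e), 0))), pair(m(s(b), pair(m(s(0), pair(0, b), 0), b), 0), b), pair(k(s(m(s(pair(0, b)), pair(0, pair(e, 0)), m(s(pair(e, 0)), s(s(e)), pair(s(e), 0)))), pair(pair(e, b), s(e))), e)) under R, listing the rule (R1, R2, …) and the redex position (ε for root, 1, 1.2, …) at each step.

1. m(s(s(pair(m(s(s(0)), pair(0, 0), e), 0))), pair(m(s(b), pair(m(s(0), pair(0, b), 0), b), 0), b), pair(k(s(m(s(pair(0, b)), pair(0, pair(e, 0)), m(s(pair(e, 0)), s(s(e)), pair(s(e), 0)))), pair(pair(e, b), s(e))), e))  →  m(s(s(pair(e, 0))), pair(m(s(b), pair(m(s(0), pair(0, b), 0), b), 0), b), pair(k(s(m(s(pair(0, b)), pair(0, pair(e, 0)), m(s(pair(e, 0)), s(s(e)), pair(s(e), 0)))), pair(pair(e, b), s(e))), e))   [R5 at 1.1.1.1]
2. m(s(s(pair(e, 0))), pair(m(s(b), pair(m(s(0), pair(0, b), 0), b), 0), b), pair(k(s(m(s(pair(0, b)), pair(0, pair(e, 0)), m(s(pair(e, 0)), s(s(e)), pair(s(e), 0)))), pair(pair(e, b), s(e))), e))  →  m(s(s(pair(e, 0))), pair(m(s(b), pair(0, b), 0), b), pair(k(s(m(s(pair(0, b)), pair(0, pair(e, 0)), m(s(pair(e, 0)), s(s(e)), pair(s(e), 0)))), pair(pair(e, b), s(e))), e))   [R5 at 2.1.2.1]
3. m(s(s(pair(e, 0))), pair(m(s(b), pair(0, b), 0), b), pair(k(s(m(s(pair(0, b)), pair(0, pair(e, 0)), m(s(pair(e, 0)), s(s(e)), pair(s(e), 0)))), pair(pair(e, b), s(e))), e))  →  m(s(s(pair(e, 0))), pair(0, b), pair(k(s(m(s(pair(0, b)), pair(0, pair(e, 0)), m(s(pair(e, 0)), s(s(e)), pair(s(e), 0)))), pair(pair(e, b), s(e))), e))   [R5 at 2.1]
4. m(s(s(pair(e, 0))), pair(0, b), pair(k(s(m(s(pair(0, b)), pair(0, pair(e, 0)), m(s(pair(e, 0)), s(s(e)), pair(s(e), 0)))), pair(pair(e, b), s(e))), e))  →  pair(k(s(m(s(pair(0, b)), pair(0, pair(e, 0)), m(s(pair(e, 0)), s(s(e)), pair(s(e), 0)))), pair(pair(e, b), s(e))), e)   [R5 at ε]
5. pair(k(s(m(s(pair(0, b)), pair(0, pair(e, 0)), m(s(pair(e, 0)), s(s(e)), pair(s(e), 0)))), pair(pair(e, b), s(e))), e)  →  pair(k(s(m(s(pair(e, 0)), s(s(e)), pair(s(e), 0))), pair(pair(e, b), s(e))), e)   [R5 at 1.1.1]
6. pair(k(s(m(s(pair(e, 0)), s(s(e)), pair(s(e), 0))), pair(pair(e, b), s(e))), e)  →  pair(k(s(b), pair(pair(e, b), s(e))), e)   [R7 at 1.1.1]
7. pair(k(s(b), pair(pair(e, b), s(e))), e)  →  pair(s(e), e)   [R4 at 1]

pair(s(e), e)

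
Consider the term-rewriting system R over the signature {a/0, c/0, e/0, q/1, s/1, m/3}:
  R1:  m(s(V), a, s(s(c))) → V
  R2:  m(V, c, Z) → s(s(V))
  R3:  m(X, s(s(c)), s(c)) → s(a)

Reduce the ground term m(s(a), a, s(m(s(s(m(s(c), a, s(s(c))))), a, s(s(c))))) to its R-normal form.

1. m(s(a), a, s(m(s(s(m(s(c), a, s(s(c))))), a, s(s(c)))))  →  m(s(a), a, s(s(m(s(c), a, s(s(c))))))   [R1 at 3.1]
2. m(s(a), a, s(s(m(s(c), a, s(s(c))))))  →  m(s(a), a, s(s(c)))   [R1 at 3.1.1]
3. m(s(a), a, s(s(c)))  →  a   [R1 at ε]

a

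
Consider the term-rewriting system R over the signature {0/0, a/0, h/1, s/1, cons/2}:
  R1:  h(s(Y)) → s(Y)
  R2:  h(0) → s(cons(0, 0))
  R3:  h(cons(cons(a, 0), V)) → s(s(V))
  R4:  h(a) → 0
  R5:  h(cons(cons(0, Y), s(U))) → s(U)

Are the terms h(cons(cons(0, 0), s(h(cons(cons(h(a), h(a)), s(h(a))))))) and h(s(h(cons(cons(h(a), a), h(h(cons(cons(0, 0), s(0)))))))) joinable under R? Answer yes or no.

yes — NF(t₁) = s(s(0)), NF(t₂) = s(s(0))

Reduce t₁ = h(cons(cons(0, 0), s(h(cons(cons(h(a), h(a)), s(h(a))))))):
1. h(cons(cons(0, 0), s(h(cons(cons(h(a), h(a)), s(h(a)))))))  →  s(h(cons(cons(h(a), h(a)), s(h(a)))))   [R5 at ε]
2. s(h(cons(cons(h(a), h(a)), s(h(a)))))  →  s(h(cons(cons(0, h(a)), s(h(a)))))   [R4 at 1.1.1.1]
3. s(h(cons(cons(0, h(a)), s(h(a)))))  →  s(s(h(a)))   [R5 at 1]
4. s(s(h(a)))  →  s(s(0))   [R4 at 1.1]

Reduce t₂ = h(s(h(cons(cons(h(a), a), h(h(cons(cons(0, 0), s(0)))))))):
1. h(s(h(cons(cons(h(a), a), h(h(cons(cons(0, 0), s(0))))))))  →  s(h(cons(cons(h(a), a), h(h(cons(cons(0, 0), s(0)))))))   [R1 at ε]
2. s(h(cons(cons(h(a), a), h(h(cons(cons(0, 0), s(0)))))))  →  s(h(cons(cons(0, a), h(h(cons(cons(0, 0), s(0)))))))   [R4 at 1.1.1.1]
3. s(h(cons(cons(0, a), h(h(cons(cons(0, 0), s(0)))))))  →  s(h(cons(cons(0, a), h(s(0)))))   [R5 at 1.1.2.1]
4. s(h(cons(cons(0, a), h(s(0)))))  →  s(h(cons(cons(0, a), s(0))))   [R1 at 1.1.2]
5. s(h(cons(cons(0, a), s(0))))  →  s(s(0))   [R5 at 1]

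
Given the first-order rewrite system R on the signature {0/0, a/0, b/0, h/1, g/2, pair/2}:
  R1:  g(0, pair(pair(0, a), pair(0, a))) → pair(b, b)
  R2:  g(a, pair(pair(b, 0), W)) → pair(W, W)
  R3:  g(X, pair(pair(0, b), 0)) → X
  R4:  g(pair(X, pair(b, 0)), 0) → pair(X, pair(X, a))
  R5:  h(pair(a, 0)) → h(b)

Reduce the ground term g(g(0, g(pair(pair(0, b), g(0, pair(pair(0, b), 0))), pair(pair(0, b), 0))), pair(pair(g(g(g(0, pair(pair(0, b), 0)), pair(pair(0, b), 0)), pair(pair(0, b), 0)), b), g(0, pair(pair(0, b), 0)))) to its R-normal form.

0

1. g(g(0, g(pair(pair(0, b), g(0, pair(pair(0, b), 0))), pair(pair(0, b), 0))), pair(pair(g(g(g(0, pair(pair(0, b), 0)), pair(pair(0, b), 0)), pair(pair(0, b), 0)), b), g(0, pair(pair(0, b), 0))))  →  g(g(0, pair(pair(0, b), g(0, pair(pair(0, b), 0)))), pair(pair(g(g(g(0, pair(pair(0, b), 0)), pair(pair(0, b), 0)), pair(pair(0, b), 0)), b), g(0, pair(pair(0, b), 0))))   [R3 at 1.2]
2. g(g(0, pair(pair(0, b), g(0, pair(pair(0, b), 0)))), pair(pair(g(g(g(0, pair(pair(0, b), 0)), pair(pair(0, b), 0)), pair(pair(0, b), 0)), b), g(0, pair(pair(0, b), 0))))  →  g(g(0, pair(pair(0, b), 0)), pair(pair(g(g(g(0, pair(pair(0, b), 0)), pair(pair(0, b), 0)), pair(pair(0, b), 0)), b), g(0, pair(pair(0, b), 0))))   [R3 at 1.2.2]
3. g(g(0, pair(pair(0, b), 0)), pair(pair(g(g(g(0, pair(pair(0, b), 0)), pair(pair(0, b), 0)), pair(pair(0, b), 0)), b), g(0, pair(pair(0, b), 0))))  →  g(0, pair(pair(g(g(g(0, pair(pair(0, b), 0)), pair(pair(0, b), 0)), pair(pair(0, b), 0)), b), g(0, pair(pair(0, b), 0))))   [R3 at 1]
4. g(0, pair(pair(g(g(g(0, pair(pair(0, b), 0)), pair(pair(0, b), 0)), pair(pair(0, b), 0)), b), g(0, pair(pair(0, b), 0))))  →  g(0, pair(pair(g(g(0, pair(pair(0, b), 0)), pair(pair(0, b), 0)), b), g(0, pair(pair(0, b), 0))))   [R3 at 2.1.1]
5. g(0, pair(pair(g(g(0, pair(pair(0, b), 0)), pair(pair(0, b), 0)), b), g(0, pair(pair(0, b), 0))))  →  g(0, pair(pair(g(0, pair(pair(0, b), 0)), b), g(0, pair(pair(0, b), 0))))   [R3 at 2.1.1]
6. g(0, pair(pair(g(0, pair(pair(0, b), 0)), b), g(0, pair(pair(0, b), 0))))  →  g(0, pair(pair(0, b), g(0, pair(pair(0, b), 0))))   [R3 at 2.1.1]
7. g(0, pair(pair(0, b), g(0, pair(pair(0, b), 0))))  →  g(0, pair(pair(0, b), 0))   [R3 at 2.2]
8. g(0, pair(pair(0, b), 0))  →  0   [R3 at ε]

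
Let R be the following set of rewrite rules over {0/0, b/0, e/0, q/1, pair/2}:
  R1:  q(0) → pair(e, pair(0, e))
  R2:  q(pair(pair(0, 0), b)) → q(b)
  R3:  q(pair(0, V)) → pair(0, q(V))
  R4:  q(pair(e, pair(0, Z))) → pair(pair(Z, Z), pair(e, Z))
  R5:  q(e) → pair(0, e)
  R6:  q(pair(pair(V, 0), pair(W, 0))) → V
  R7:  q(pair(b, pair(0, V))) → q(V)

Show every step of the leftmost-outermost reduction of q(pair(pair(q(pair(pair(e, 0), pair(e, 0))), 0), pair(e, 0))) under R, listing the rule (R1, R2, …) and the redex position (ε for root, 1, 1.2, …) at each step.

1. q(pair(pair(q(pair(pair(e, 0), pair(e, 0))), 0), pair(e, 0)))  →  q(pair(pair(e, 0), pair(e, 0)))   [R6 at ε]
2. q(pair(pair(e, 0), pair(e, 0)))  →  e   [R6 at ε]

e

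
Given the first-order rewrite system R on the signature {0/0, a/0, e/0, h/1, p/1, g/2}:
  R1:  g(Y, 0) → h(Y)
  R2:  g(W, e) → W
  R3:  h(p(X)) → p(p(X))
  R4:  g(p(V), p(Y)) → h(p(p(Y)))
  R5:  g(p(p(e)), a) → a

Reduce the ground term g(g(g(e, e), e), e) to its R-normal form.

1. g(g(g(e, e), e), e)  →  g(g(e, e), e)   [R2 at ε]
2. g(g(e, e), e)  →  g(e, e)   [R2 at ε]
3. g(e, e)  →  e   [R2 at ε]

e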